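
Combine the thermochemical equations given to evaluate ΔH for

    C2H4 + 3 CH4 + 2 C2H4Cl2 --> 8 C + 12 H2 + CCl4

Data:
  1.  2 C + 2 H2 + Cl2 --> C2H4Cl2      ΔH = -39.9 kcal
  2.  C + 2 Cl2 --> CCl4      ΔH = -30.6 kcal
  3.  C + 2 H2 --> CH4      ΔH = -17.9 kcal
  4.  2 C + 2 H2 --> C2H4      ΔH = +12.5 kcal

ΔH = 90.4 kcal

eq. 1 reversed and × 2 (C2H4Cl2 must end up as a reactant; scale by 2 for the 2 C2H4Cl2): (-2)·(-39.9) = +79.8 kcal
eq. 2 as written (CCl4 already on the product side): -30.6 kcal
eq. 3 reversed and × 3 (CH4 must end up as a reactant; ×3 to match 3 CH4 in the target): (-3)·(-17.9) = +53.7 kcal
eq. 4 reversed (C2H4 must end up as a reactant): -12.5 kcal
By Hess's law, ΔH = (+79.8) + (-30.6) + (+53.7) + (-12.5) = 90.4 kcal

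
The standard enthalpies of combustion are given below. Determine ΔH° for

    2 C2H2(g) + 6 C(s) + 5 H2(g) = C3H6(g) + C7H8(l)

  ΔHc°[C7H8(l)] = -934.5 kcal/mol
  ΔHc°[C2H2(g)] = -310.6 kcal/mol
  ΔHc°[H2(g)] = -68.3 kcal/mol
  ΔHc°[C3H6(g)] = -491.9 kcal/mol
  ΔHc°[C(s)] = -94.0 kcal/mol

ΔH° = -100.3 kcal/mol

With combustion enthalpies, reactants minus products:
= [2·(-310.6) + 6·(-94.0) + 5·(-68.3)] − [1·(-491.9) + 1·(-934.5)]
= -100.3 kcal/mol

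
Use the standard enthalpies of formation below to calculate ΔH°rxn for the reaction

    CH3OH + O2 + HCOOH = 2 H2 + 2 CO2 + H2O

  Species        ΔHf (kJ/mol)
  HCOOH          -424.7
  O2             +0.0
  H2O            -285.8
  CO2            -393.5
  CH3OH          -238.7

ΔH°rxn = -409.4 kJ/mol

Products: 2·(+0.0) + 2·(-393.5) + 1·(-285.8) = -1072.8
Reactants: 1·(-238.7) + 1·(+0.0) + 1·(-424.7) = -663.4
ΔH°rxn = (-1072.8) − (-663.4) = -409.4 kJ/mol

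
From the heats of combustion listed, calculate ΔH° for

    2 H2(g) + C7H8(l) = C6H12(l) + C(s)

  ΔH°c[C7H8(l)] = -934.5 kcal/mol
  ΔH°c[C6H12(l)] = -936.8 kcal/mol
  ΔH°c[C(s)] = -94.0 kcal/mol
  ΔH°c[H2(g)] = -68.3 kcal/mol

ΔH° = -40.3 kcal/mol

With combustion enthalpies, reactants minus products:
= [2·(-68.3) + 1·(-934.5)] − [1·(-936.8) + 1·(-94.0)]
= -40.3 kcal/mol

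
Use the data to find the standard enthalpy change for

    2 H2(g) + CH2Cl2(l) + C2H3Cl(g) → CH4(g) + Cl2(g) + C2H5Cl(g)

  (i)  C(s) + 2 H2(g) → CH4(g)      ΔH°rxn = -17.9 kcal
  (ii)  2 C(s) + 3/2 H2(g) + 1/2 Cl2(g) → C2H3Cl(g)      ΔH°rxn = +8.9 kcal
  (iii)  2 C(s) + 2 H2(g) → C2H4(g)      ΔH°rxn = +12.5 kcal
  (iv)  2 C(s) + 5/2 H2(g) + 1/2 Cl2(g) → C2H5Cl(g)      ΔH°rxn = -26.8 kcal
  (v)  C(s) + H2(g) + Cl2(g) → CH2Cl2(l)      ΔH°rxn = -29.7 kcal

ΔH°rxn = -23.9 kcal

(i) as written: -17.9 kcal
(ii) reversed: -8.9 kcal
(iii): not needed.
(iv) as written: -26.8 kcal
(v) reversed: +29.7 kcal
ΔH°rxn = (1)·(-17.9) + (-1)·(+8.9) + (1)·(-26.8) + (-1)·(-29.7) = -23.9 kcal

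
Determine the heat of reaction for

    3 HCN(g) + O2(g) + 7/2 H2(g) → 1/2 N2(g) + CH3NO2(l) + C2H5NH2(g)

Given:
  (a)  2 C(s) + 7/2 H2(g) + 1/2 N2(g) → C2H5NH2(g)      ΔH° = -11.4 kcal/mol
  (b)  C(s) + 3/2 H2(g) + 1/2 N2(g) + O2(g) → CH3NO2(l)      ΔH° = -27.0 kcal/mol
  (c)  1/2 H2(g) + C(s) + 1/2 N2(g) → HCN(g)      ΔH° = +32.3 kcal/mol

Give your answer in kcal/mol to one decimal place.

ΔH° = -135.3 kcal/mol

(a) as written (C2H5NH2(g) already on the product side): -11.4 kcal/mol
(b) as written (CH3NO2(l) already on the product side): -27.0 kcal/mol
(c) reversed and × 3 (reverse to put HCN(g) on the reactant side; ×3 to match 3 HCN(g) in the target): (-3)·(+32.3) = -96.9 kcal/mol
ΔH° = (1)·(-11.4) + (1)·(-27.0) + (-3)·(+32.3) = -135.3 kcal/mol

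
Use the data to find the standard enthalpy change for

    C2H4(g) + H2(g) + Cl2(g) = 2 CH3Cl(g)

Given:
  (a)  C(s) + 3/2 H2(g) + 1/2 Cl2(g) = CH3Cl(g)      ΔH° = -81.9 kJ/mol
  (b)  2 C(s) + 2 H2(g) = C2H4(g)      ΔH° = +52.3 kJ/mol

(a) × 2 (×2 to match 2 CH3Cl(g) in the target): (2)·(-81.9) = -163.8 kJ/mol
(b) reversed (C2H4(g) must end up as a reactant): -52.3 kJ/mol
ΔH° = (2)·(-81.9) + (-1)·(+52.3) = -216.1 kJ/mol

ΔH° = -216.1 kJ/mol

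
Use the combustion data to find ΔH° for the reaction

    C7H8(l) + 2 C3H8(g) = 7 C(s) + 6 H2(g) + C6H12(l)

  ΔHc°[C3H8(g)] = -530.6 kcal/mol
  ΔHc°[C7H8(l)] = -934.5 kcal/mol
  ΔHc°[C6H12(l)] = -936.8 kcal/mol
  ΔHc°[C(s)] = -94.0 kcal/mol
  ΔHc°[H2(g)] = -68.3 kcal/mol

With combustion enthalpies, reactants minus products:
= [1·(-934.5) + 2·(-530.6)] − [7·(-94.0) + 6·(-68.3) + 1·(-936.8)]
= 8.9 kcal/mol

ΔH° = 8.9 kcal/mol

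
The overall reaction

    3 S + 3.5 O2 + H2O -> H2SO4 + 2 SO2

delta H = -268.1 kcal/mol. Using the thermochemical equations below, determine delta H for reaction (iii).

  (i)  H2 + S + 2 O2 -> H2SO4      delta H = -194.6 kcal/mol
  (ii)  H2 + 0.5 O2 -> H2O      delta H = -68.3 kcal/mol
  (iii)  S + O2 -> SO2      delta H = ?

(i) as written: -194.6 kcal/mol
(ii) reversed: +68.3 kcal/mol
(iii) × 2: contributes 2·x
-268.1 = (-194.6) + (+68.3) + 2·x
x = (-268.1 − (-126.3)) / (2) = -70.9 kcal/mol

delta H = -70.9 kcal/mol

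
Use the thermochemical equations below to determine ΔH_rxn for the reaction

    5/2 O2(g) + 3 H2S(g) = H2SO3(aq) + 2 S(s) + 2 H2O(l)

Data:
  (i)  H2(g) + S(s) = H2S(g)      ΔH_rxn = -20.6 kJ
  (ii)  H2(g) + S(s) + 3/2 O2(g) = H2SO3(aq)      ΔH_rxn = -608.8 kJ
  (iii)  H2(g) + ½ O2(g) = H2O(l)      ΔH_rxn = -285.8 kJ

(i) reversed and × 3: (-3)·(-20.6) = +61.8 kJ
(ii) as written: -608.8 kJ
(iii) × 2: (2)·(-285.8) = -571.6 kJ
By Hess's law, ΔH_rxn = (-3)·(-20.6) + (1)·(-608.8) + (2)·(-285.8) = -1118.6 kJ

ΔH_rxn = -1118.6 kJ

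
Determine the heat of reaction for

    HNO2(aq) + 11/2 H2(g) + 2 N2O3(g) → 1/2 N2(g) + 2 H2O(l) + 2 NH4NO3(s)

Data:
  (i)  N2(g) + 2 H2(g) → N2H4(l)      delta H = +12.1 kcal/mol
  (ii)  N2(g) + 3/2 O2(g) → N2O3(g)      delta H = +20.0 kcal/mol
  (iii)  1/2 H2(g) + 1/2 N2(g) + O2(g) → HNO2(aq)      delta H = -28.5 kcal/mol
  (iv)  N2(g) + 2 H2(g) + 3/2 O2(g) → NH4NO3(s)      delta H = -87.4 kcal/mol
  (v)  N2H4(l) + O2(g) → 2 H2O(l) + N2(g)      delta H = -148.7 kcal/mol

delta H = -322.9 kcal/mol

(i) as written: +12.1 kcal/mol
(ii) reversed and × 2: (-2)·(+20.0) = -40.0 kcal/mol
(iii) reversed: +28.5 kcal/mol
(iv) × 2: (2)·(-87.4) = -174.8 kcal/mol
(v) as written: -148.7 kcal/mol
Summing the manipulated equations, delta H = (1)·(+12.1) + (-2)·(+20.0) + (-1)·(-28.5) + (2)·(-87.4) + (1)·(-148.7) = -322.9 kcal/mol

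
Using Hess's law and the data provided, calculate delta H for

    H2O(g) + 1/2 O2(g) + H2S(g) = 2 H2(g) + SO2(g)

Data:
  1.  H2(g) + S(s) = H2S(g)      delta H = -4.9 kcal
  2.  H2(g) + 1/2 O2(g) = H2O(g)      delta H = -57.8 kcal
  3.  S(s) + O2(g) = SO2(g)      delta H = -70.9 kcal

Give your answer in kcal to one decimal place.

delta H = -8.2 kcal

eq. 1 reversed: +4.9 kcal
eq. 2 reversed: +57.8 kcal
eq. 3 as written: -70.9 kcal
delta H = (+4.9) + (+57.8) + (-70.9) = -8.2 kcal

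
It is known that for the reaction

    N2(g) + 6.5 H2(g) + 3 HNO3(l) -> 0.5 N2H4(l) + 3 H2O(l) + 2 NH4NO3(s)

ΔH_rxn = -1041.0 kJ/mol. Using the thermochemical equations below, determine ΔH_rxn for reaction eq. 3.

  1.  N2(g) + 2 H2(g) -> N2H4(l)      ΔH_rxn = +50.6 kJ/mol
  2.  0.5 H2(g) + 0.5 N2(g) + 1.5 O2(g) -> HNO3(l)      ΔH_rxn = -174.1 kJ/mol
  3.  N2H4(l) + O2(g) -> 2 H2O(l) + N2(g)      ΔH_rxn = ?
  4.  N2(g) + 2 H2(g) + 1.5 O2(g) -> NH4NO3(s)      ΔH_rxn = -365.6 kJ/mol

ΔH_rxn = -622.2 kJ/mol

eq. 1 × 2: (2)·(+50.6) = +101.2 kJ/mol
eq. 2 reversed and × 3: (-3)·(-174.1) = +522.3 kJ/mol
eq. 3 × 3/2: contributes 3/2·x
eq. 4 × 2: (2)·(-365.6) = -731.2 kJ/mol
-1041.0 = (+101.2) + (+522.3) + (-731.2) + 3/2·x
x = (-1041.0 − (-107.7)) / (3/2) = -622.2 kJ/mol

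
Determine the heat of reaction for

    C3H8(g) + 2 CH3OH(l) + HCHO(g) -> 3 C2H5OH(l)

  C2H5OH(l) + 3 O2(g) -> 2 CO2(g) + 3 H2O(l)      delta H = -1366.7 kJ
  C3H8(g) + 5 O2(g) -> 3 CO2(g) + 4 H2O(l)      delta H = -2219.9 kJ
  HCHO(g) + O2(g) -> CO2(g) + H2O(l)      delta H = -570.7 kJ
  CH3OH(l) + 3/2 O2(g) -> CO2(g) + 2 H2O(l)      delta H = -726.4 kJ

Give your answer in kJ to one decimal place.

delta H = -143.3 kJ

equation 1 reversed and × 3: (-3)·(-1366.7) = +4100.1 kJ
equation 2 as written: -2219.9 kJ
equation 3 as written: -570.7 kJ
equation 4 × 2: (2)·(-726.4) = -1452.8 kJ
Since enthalpy is a state function, delta H = (-3)·(-1366.7) + (1)·(-2219.9) + (1)·(-570.7) + (2)·(-726.4) = -143.3 kJ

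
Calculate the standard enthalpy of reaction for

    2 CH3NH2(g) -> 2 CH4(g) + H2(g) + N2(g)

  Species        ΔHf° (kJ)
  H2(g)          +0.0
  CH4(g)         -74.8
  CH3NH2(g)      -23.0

ΔH°rxn = -103.6 kJ

ΔH°rxn = Σ nΔHf°(products) − Σ nΔHf°(reactants).
Products: 2·(-74.8) + 1·(+0.0) + 1·(+0.0) = -149.6
Reactants: 2·(-23.0) = -46.0
ΔH°rxn = (-149.6) − (-46.0) = -103.6 kJ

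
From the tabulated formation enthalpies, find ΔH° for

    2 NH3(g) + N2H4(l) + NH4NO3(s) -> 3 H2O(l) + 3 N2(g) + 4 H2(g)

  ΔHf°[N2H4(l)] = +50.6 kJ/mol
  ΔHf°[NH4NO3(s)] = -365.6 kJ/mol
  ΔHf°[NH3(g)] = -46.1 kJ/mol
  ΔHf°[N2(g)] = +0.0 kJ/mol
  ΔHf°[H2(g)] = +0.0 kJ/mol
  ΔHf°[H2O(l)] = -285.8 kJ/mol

ΔH° = -450.2 kJ/mol

Products: 3·(-285.8) + 3·(+0.0) + 4·(+0.0) = -857.4
Reactants: 2·(-46.1) + 1·(+50.6) + 1·(-365.6) = -407.2
ΔH° = (-857.4) − (-407.2) = -450.2 kJ/mol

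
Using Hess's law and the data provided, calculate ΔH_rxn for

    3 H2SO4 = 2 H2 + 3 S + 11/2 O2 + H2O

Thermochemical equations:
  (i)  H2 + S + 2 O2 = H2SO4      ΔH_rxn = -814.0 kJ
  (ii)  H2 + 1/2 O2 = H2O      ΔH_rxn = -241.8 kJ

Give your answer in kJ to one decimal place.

ΔH_rxn = 2200.2 kJ

(i) reversed and × 3 (reverse to put H2SO4 on the reactant side; ×3 to match 3 H2SO4 in the target): (-3)·(-814.0) = +2442.0 kJ
(ii) as written (H2O already on the product side): -241.8 kJ
By Hess's law, ΔH_rxn = (+2442.0) + (-241.8) = 2200.2 kJ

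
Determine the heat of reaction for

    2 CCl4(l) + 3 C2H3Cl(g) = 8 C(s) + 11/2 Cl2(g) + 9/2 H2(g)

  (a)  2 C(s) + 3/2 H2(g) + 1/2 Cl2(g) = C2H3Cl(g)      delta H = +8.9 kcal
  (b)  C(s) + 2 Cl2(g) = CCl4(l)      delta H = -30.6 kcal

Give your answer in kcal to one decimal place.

delta H = 34.5 kcal

(a) reversed and × 3 (reverse to put C2H3Cl(g) on the reactant side; scale by 3 for the 3 C2H3Cl(g)): (-3)·(+8.9) = -26.7 kcal
(b) reversed and × 2 (CCl4(l) must end up as a reactant; ×2 to match 2 CCl4(l) in the target): (-2)·(-30.6) = +61.2 kcal
delta H = (-3)·(+8.9) + (-2)·(-30.6) = 34.5 kcal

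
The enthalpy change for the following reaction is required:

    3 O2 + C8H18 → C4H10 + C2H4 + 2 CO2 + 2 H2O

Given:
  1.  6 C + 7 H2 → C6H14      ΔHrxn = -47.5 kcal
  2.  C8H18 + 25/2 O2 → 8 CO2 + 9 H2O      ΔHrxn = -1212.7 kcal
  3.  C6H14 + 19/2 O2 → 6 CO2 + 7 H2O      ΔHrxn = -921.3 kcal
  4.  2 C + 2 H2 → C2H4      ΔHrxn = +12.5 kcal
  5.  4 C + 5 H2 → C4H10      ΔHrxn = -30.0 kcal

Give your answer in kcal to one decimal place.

eq. 1 reversed: +47.5 kcal
eq. 2 as written: -1212.7 kcal
eq. 3 reversed: +921.3 kcal
eq. 4 as written: +12.5 kcal
eq. 5 as written: -30.0 kcal
Since enthalpy is a state function, ΔHrxn = (+47.5) + (-1212.7) + (+921.3) + (+12.5) + (-30.0) = -261.4 kcal

ΔHrxn = -261.4 kcal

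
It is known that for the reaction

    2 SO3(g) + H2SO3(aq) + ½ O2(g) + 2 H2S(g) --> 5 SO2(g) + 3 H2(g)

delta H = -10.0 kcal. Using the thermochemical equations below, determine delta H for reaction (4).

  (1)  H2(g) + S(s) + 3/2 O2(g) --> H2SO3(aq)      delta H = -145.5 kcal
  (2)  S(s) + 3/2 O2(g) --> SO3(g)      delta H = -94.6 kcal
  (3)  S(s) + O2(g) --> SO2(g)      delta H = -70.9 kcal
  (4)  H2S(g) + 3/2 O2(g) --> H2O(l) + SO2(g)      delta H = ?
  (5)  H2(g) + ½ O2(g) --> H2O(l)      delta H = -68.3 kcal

delta H = -134.3 kcal

(1) reversed: +145.5 kcal
(2) reversed and × 2: (-2)·(-94.6) = +189.2 kcal
(3) × 3: (3)·(-70.9) = -212.7 kcal
(4) × 2: contributes 2·x
(5) reversed and × 2: (-2)·(-68.3) = +136.6 kcal
-10.0 = (+145.5) + (+189.2) + (-212.7) + (+136.6) + 2·x
x = (-10.0 − (+258.6)) / (2) = -134.3 kcal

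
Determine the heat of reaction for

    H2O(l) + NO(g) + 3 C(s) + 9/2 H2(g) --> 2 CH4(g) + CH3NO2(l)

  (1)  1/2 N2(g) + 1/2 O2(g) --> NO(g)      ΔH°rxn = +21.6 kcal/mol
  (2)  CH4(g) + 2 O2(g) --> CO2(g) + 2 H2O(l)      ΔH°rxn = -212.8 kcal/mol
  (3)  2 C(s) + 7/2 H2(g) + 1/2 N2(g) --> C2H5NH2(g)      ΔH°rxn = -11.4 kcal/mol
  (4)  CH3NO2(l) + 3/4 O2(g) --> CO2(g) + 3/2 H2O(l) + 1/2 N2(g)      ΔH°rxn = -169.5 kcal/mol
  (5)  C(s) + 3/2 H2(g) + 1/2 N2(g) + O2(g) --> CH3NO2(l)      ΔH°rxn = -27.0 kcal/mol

(1) reversed: -21.6 kcal/mol
(2) reversed and × 2: (-2)·(-212.8) = +425.6 kcal/mol
(3): not needed.
(4) × 2: (2)·(-169.5) = -339.0 kcal/mol
(5) × 3: (3)·(-27.0) = -81.0 kcal/mol
Combining the equations, ΔH°rxn = (-21.6) + (+425.6) + (-339.0) + (-81.0) = -16.0 kcal/mol

ΔH°rxn = -16.0 kcal/mol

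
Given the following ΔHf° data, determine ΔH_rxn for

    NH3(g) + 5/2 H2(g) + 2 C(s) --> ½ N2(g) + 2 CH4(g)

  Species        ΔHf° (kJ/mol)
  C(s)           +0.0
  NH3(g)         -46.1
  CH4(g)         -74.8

Products: 1/2·(+0.0) + 2·(-74.8) = -149.6
Reactants: 1·(-46.1) + 5/2·(+0.0) + 2·(+0.0) = -46.1
ΔH_rxn = (-149.6) − (-46.1) = -103.5 kJ/mol

ΔH_rxn = -103.5 kJ/mol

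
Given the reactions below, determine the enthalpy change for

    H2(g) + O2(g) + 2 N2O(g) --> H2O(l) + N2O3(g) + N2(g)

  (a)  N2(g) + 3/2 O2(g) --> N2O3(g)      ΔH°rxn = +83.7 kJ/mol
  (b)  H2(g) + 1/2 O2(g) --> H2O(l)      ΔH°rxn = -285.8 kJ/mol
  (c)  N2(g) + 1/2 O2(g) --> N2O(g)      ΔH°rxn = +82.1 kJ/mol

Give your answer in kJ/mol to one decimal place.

(a) as written: +83.7 kJ/mol
(b) as written: -285.8 kJ/mol
(c) reversed and × 2: (-2)·(+82.1) = -164.2 kJ/mol
ΔH°rxn = (+83.7) + (-285.8) + (-164.2) = -366.3 kJ/mol

ΔH°rxn = -366.3 kJ/mol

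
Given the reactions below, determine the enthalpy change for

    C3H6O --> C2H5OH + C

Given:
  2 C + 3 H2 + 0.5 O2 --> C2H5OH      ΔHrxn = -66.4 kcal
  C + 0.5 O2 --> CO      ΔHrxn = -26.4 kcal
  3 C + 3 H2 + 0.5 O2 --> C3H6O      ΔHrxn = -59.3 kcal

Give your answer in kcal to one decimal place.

equation 1 as written (C2H5OH already on the product side): -66.4 kcal
equation 2: not needed (CO appears nowhere else).
equation 3 reversed (C3H6O must end up as a reactant): +59.3 kcal
Combining the equations, ΔHrxn = (-66.4) + (+59.3) = -7.1 kcal

ΔHrxn = -7.1 kcal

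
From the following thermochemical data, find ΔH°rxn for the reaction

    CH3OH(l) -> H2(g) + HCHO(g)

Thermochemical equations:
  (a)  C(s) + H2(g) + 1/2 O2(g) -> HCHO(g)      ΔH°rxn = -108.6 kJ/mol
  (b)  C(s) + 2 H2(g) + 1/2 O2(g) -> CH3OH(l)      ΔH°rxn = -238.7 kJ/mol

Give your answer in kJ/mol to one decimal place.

(a) as written: -108.6 kJ/mol
(b) reversed: +238.7 kJ/mol
ΔH°rxn = (-108.6) + (+238.7) = 130.1 kJ/mol

ΔH°rxn = 130.1 kJ/mol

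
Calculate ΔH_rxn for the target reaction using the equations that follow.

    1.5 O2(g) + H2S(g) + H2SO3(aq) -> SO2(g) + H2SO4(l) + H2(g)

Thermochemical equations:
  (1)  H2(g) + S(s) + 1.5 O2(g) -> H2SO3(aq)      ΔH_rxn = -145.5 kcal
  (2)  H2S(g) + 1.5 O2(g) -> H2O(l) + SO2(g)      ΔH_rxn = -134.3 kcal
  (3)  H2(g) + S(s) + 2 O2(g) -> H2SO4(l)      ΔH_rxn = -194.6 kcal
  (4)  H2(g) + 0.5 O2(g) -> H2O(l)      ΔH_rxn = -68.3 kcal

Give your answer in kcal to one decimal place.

ΔH_rxn = -115.1 kcal

(1) reversed (reverse to put H2SO3(aq) on the reactant side): +145.5 kcal
(2) as written (H2S(g) already on the reactant side): -134.3 kcal
(3) as written (H2SO4(l) already on the product side): -194.6 kcal
(4) reversed: +68.3 kcal
By Hess's law, ΔH_rxn = (+145.5) + (-134.3) + (-194.6) + (+68.3) = -115.1 kcal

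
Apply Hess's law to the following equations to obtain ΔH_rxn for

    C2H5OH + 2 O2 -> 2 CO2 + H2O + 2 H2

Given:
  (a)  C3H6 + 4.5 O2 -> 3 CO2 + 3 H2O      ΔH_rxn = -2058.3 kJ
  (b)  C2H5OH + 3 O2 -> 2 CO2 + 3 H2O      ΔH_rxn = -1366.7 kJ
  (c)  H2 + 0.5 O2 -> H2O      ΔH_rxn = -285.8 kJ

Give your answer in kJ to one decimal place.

(a): not needed (C3H6 appears nowhere else).
(b) as written (C2H5OH already on the reactant side): -1366.7 kJ
(c) reversed and × 2 (H2 must end up as a product; scale by 2 for the 2 H2): (-2)·(-285.8) = +571.6 kJ
ΔH_rxn = (-1366.7) + (+571.6) = -795.1 kJ

ΔH_rxn = -795.1 kJ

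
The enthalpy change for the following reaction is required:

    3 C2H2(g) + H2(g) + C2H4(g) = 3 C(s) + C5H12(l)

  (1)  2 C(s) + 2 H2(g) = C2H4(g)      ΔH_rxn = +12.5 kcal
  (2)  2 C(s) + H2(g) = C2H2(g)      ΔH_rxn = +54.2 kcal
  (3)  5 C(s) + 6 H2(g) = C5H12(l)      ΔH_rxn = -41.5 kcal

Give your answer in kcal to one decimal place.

ΔH_rxn = -216.6 kcal

(1) reversed: -12.5 kcal
(2) reversed and × 3: (-3)·(+54.2) = -162.6 kcal
(3) as written: -41.5 kcal
Summing the manipulated equations, ΔH_rxn = (-12.5) + (-162.6) + (-41.5) = -216.6 kcal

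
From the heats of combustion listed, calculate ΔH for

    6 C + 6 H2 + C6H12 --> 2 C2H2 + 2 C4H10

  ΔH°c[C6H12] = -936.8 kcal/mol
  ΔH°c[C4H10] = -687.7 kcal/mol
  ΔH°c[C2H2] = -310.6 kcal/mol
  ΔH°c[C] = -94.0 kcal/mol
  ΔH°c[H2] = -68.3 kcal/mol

Using ΔH = Σ nΔHc°(reactants) − Σ nΔHc°(products):
= [6·(-94.0) + 6·(-68.3) + 1·(-936.8)] − [2·(-310.6) + 2·(-687.7)]
= 86.0 kcal/mol

ΔH = 86.0 kcal/mol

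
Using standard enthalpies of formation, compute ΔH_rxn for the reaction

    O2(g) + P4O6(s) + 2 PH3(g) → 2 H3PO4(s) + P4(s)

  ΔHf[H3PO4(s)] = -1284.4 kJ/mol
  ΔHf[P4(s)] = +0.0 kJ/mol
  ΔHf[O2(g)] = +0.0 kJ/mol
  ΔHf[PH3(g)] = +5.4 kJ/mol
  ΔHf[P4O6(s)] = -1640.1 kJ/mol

ΔH°rxn = Σ nΔHf°(products) − Σ nΔHf°(reactants).
Products: 2·(-1284.4) + 1·(+0.0) = -2568.8
Reactants: 1·(+0.0) + 1·(-1640.1) + 2·(+5.4) = -1629.3
ΔH_rxn = (-2568.8) − (-1629.3) = -939.5 kJ/mol

ΔH_rxn = -939.5 kJ/mol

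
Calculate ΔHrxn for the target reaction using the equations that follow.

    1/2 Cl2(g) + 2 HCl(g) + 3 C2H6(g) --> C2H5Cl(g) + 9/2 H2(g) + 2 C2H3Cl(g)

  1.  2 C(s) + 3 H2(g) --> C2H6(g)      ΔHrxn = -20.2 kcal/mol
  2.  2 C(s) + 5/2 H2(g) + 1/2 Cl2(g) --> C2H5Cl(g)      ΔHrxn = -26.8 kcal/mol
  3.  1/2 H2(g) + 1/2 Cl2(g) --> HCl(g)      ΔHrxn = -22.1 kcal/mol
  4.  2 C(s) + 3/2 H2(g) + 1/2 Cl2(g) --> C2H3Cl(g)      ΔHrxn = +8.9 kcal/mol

eq. 1 reversed and × 3: (-3)·(-20.2) = +60.6 kcal/mol
eq. 2 as written: -26.8 kcal/mol
eq. 3 reversed and × 2: (-2)·(-22.1) = +44.2 kcal/mol
eq. 4 × 2: (2)·(+8.9) = +17.8 kcal/mol
Since enthalpy is a state function, ΔHrxn = (+60.6) + (-26.8) + (+44.2) + (+17.8) = 95.8 kcal/mol

ΔHrxn = 95.8 kcal/mol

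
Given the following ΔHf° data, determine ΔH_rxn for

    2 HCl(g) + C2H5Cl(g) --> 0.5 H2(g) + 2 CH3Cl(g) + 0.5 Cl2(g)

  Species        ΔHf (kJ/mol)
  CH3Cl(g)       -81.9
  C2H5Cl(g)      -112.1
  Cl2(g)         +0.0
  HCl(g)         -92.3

Products: 1/2·(+0.0) + 2·(-81.9) + 1/2·(+0.0) = -163.8
Reactants: 2·(-92.3) + 1·(-112.1) = -296.7
ΔH_rxn = (-163.8) − (-296.7) = 132.9 kJ/mol

ΔH_rxn = 132.9 kJ/mol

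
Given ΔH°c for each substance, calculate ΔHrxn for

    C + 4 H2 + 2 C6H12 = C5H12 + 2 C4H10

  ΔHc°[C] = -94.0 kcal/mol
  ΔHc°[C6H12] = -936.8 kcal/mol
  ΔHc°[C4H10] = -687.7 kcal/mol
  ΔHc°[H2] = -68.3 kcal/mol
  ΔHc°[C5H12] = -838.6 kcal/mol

ΔHrxn = -26.8 kcal/mol

Using ΔH = Σ nΔHc°(reactants) − Σ nΔHc°(products):
= [1·(-94.0) + 4·(-68.3) + 2·(-936.8)] − [1·(-838.6) + 2·(-687.7)]
= -26.8 kcal/mol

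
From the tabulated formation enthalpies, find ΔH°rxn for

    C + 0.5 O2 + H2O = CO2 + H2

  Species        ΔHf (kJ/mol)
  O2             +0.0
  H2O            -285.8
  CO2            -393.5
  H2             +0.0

ΔH°rxn = -107.7 kJ/mol

ΔH°rxn = Σ nΔHf°(products) − Σ nΔHf°(reactants).
Products: 1·(-393.5) + 1·(+0.0) = -393.5
Reactants: 1·(+0.0) + 1/2·(+0.0) + 1·(-285.8) = -285.8
ΔH°rxn = (-393.5) − (-285.8) = -107.7 kJ/mol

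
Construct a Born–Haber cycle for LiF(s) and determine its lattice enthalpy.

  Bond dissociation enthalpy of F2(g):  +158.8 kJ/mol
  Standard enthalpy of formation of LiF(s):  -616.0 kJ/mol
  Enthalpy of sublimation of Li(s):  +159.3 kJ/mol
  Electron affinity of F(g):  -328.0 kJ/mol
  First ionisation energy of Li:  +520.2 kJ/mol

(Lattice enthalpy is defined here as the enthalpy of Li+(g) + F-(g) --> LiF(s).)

ΔHf° = 1·ΔHsub + 1·(ΣIE) + 1/2·D(F2) + 1·EA + U
-616.0 = 1·(+159.3) + 1·(+520.2) + 1/2·(+158.8) + 1·(-328.0) + U
U = -616.0 − (+430.9) = -1046.9 kJ/mol

U = -1046.9 kJ/mol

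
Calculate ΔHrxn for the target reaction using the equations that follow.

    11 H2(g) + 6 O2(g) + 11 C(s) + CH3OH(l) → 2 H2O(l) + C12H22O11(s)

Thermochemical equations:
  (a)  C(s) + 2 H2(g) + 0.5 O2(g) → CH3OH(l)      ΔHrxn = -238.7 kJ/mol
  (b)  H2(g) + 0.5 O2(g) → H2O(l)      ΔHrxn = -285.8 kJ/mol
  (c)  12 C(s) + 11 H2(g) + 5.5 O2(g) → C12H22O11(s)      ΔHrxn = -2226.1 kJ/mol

ΔHrxn = -2559.0 kJ/mol

(a) reversed: +238.7 kJ/mol
(b) × 2: (2)·(-285.8) = -571.6 kJ/mol
(c) as written: -2226.1 kJ/mol
ΔHrxn = (+238.7) + (-571.6) + (-2226.1) = -2559.0 kJ/mol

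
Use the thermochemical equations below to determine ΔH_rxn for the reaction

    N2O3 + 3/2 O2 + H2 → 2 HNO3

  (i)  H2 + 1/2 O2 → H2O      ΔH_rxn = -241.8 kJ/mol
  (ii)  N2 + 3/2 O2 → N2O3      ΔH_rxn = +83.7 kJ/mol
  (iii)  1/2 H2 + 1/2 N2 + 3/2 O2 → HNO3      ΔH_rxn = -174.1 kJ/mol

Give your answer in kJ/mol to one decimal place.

(i): not needed (H2O appears nowhere else).
(ii) reversed (reverse to put N2O3 on the reactant side): -83.7 kJ/mol
(iii) × 2 (×2 to match 2 HNO3 in the target): (2)·(-174.1) = -348.2 kJ/mol
Since enthalpy is a state function, ΔH_rxn = (-83.7) + (-348.2) = -431.9 kJ/mol

ΔH_rxn = -431.9 kJ/mol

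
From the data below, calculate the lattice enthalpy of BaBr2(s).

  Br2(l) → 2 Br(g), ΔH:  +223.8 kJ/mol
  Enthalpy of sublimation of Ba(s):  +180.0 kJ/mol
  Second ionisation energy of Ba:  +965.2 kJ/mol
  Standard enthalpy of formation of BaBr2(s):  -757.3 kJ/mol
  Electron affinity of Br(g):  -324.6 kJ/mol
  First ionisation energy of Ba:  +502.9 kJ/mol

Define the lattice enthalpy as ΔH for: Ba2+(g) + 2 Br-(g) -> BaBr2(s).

ΔHf° = 1·ΔHsub + 1·(ΣIE) + 1·D(Br2) + 2·EA + U
-757.3 = 1·(+180.0) + 1·(+1468.1) + 1·(+223.8) + 2·(-324.6) + U
U = -757.3 − (+1222.7) = -1980.0 kJ/mol

U = -1980.0 kJ/mol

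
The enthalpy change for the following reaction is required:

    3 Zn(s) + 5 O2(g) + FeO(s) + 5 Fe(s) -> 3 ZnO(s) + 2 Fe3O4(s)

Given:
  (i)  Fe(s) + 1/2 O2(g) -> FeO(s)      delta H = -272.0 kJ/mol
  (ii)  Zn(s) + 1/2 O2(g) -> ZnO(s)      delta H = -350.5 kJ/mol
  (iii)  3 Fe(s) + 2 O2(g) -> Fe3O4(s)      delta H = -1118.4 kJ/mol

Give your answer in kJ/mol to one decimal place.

(i) reversed: +272.0 kJ/mol
(ii) × 3: (3)·(-350.5) = -1051.5 kJ/mol
(iii) × 2: (2)·(-1118.4) = -2236.8 kJ/mol
Since enthalpy is a state function, delta H = (-1)·(-272.0) + (3)·(-350.5) + (2)·(-1118.4) = -3016.3 kJ/mol

delta H = -3016.3 kJ/mol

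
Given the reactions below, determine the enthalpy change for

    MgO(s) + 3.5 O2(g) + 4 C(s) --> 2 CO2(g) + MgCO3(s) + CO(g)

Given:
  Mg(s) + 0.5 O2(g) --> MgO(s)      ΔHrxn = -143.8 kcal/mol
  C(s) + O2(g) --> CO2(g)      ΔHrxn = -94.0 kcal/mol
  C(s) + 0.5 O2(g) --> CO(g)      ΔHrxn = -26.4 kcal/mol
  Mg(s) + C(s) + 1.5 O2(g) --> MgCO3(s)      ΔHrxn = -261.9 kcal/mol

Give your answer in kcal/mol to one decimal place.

equation 1 reversed (reverse to put MgO(s) on the reactant side): +143.8 kcal/mol
equation 2 × 2 (×2 to match 2 CO2(g) in the target): (2)·(-94.0) = -188.0 kcal/mol
equation 3 as written (CO(g) already on the product side): -26.4 kcal/mol
equation 4 as written (MgCO3(s) already on the product side): -261.9 kcal/mol
ΔHrxn = (+143.8) + (-188.0) + (-26.4) + (-261.9) = -332.5 kcal/mol

ΔHrxn = -332.5 kcal/mol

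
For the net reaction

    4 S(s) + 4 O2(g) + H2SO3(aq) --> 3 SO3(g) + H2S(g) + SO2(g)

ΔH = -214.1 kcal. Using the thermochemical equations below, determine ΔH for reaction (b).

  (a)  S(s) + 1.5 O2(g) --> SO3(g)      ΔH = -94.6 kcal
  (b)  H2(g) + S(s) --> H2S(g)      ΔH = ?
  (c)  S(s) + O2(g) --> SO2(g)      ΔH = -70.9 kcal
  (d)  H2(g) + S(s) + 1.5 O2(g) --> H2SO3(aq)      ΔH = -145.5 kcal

(a) × 3: (3)·(-94.6) = -283.8 kcal
(b) as written: contributes x
(c) as written: -70.9 kcal
(d) reversed: +145.5 kcal
-214.1 = (-283.8) + (-70.9) + (+145.5) + x
x = (-214.1 − (-209.2)) / (1) = -4.9 kcal

ΔH = -4.9 kcal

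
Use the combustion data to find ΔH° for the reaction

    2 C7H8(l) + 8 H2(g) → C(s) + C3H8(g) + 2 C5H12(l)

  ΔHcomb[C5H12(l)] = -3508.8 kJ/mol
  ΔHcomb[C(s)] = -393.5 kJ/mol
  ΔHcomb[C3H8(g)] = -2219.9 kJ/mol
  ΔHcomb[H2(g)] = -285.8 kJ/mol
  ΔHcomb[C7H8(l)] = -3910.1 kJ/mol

ΔH° = -475.6 kJ/mol

Using ΔH = Σ nΔHc°(reactants) − Σ nΔHc°(products):
= [2·(-3910.1) + 8·(-285.8)] − [1·(-393.5) + 1·(-2219.9) + 2·(-3508.8)]
= -475.6 kJ/mol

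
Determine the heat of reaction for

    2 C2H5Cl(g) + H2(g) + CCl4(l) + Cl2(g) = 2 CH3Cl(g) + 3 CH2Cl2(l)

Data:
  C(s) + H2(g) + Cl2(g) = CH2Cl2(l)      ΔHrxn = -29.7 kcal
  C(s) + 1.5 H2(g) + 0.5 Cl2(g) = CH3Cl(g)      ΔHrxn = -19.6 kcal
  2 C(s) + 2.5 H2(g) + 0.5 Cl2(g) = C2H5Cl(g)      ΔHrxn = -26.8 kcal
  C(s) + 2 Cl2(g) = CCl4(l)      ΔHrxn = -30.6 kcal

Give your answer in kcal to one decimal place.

equation 1 × 3: (3)·(-29.7) = -89.1 kcal
equation 2 × 2: (2)·(-19.6) = -39.2 kcal
equation 3 reversed and × 2: (-2)·(-26.8) = +53.6 kcal
equation 4 reversed: +30.6 kcal
Combining the equations, ΔHrxn = (3)·(-29.7) + (2)·(-19.6) + (-2)·(-26.8) + (-1)·(-30.6) = -44.1 kcal

ΔHrxn = -44.1 kcal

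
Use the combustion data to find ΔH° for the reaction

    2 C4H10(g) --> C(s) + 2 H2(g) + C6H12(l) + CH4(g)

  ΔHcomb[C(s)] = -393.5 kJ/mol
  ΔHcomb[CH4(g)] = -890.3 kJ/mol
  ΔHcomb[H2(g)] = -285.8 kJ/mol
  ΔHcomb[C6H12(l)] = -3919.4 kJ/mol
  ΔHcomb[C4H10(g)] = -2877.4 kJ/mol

Using ΔH = Σ nΔHc°(reactants) − Σ nΔHc°(products):
= [2·(-2877.4)] − [1·(-393.5) + 2·(-285.8) + 1·(-3919.4) + 1·(-890.3)]
= 20.0 kJ/mol

ΔH° = 20.0 kJ/mol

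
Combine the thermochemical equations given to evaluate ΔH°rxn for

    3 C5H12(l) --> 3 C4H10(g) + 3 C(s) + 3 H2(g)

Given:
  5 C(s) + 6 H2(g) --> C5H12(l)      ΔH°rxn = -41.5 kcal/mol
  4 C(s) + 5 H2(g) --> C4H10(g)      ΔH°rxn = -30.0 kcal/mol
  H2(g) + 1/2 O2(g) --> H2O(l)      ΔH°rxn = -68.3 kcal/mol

ΔH°rxn = 34.5 kcal/mol

equation 1 reversed and × 3: (-3)·(-41.5) = +124.5 kcal/mol
equation 2 × 3: (3)·(-30.0) = -90.0 kcal/mol
equation 3: not needed.
ΔH°rxn = (-3)·(-41.5) + (3)·(-30.0) = 34.5 kcal/mol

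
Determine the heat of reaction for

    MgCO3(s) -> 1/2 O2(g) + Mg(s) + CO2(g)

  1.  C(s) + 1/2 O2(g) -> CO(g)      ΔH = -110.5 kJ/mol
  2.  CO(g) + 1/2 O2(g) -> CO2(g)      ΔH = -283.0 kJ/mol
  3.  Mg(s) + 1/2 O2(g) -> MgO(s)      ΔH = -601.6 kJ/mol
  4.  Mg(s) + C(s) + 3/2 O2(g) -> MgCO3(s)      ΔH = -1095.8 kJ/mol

eq. 1 as written: -110.5 kJ/mol
eq. 2 as written (CO2(g) already on the product side): -283.0 kJ/mol
eq. 3: not needed (MgO(s) appears nowhere else).
eq. 4 reversed (MgCO3(s) must end up as a reactant): +1095.8 kJ/mol
By Hess's law, ΔH = (1)·(-110.5) + (1)·(-283.0) + (-1)·(-1095.8) = 702.3 kJ/mol

ΔH = 702.3 kJ/mol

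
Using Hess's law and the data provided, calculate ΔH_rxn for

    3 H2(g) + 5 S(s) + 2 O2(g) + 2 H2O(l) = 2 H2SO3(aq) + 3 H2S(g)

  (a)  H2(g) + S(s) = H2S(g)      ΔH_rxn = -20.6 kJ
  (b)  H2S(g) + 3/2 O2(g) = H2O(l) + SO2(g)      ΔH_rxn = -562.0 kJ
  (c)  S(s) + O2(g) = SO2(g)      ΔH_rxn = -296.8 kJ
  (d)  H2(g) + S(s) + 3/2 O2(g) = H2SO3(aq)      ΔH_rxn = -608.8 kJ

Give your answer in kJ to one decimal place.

(a) as written: -20.6 kJ
(b) reversed and × 2: (-2)·(-562.0) = +1124.0 kJ
(c) × 2: (2)·(-296.8) = -593.6 kJ
(d) × 2: (2)·(-608.8) = -1217.6 kJ
By Hess's law, ΔH_rxn = (1)·(-20.6) + (-2)·(-562.0) + (2)·(-296.8) + (2)·(-608.8) = -707.8 kJ

ΔH_rxn = -707.8 kJ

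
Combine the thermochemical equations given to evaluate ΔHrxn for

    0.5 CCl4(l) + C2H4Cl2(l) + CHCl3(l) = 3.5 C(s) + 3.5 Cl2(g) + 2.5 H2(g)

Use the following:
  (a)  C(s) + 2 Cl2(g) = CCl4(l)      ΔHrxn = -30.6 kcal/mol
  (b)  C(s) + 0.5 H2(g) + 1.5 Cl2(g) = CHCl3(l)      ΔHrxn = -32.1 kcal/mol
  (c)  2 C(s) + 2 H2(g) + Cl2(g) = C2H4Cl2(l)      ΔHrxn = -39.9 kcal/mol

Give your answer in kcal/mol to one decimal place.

(a) reversed and × 1/2: (-1/2)·(-30.6) = +15.3 kcal/mol
(b) reversed: +32.1 kcal/mol
(c) reversed: +39.9 kcal/mol
Combining the equations, ΔHrxn = (-1/2)·(-30.6) + (-1)·(-32.1) + (-1)·(-39.9) = 87.3 kcal/mol

ΔHrxn = 87.3 kcal/mol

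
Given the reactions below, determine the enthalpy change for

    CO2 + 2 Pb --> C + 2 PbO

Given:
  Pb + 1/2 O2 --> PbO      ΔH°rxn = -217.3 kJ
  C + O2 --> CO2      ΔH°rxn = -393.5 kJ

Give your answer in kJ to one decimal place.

ΔH°rxn = -41.1 kJ

equation 1 × 2: (2)·(-217.3) = -434.6 kJ
equation 2 reversed: +393.5 kJ
ΔH°rxn = (2)·(-217.3) + (-1)·(-393.5) = -41.1 kJ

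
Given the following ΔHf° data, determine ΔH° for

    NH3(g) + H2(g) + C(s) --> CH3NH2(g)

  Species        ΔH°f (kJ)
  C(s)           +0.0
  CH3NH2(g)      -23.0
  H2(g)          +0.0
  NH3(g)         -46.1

ΔH° = 23.1 kJ

Products: 1·(-23.0) = -23.0
Reactants: 1·(-46.1) + 1·(+0.0) + 1·(+0.0) = -46.1
ΔH° = (-23.0) − (-46.1) = 23.1 kJ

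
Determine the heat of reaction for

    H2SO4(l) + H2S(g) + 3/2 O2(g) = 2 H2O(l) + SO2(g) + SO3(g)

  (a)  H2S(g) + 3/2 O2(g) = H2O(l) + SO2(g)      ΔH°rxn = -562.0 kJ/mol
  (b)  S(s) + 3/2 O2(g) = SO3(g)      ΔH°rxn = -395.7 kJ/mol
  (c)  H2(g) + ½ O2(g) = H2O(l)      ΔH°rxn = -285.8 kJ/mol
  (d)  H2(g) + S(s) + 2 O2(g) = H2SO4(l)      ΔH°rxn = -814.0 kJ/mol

ΔH°rxn = -429.5 kJ/mol

(a) as written (H2S(g) already on the reactant side): -562.0 kJ/mol
(b) as written (SO3(g) already on the product side): -395.7 kJ/mol
(c) as written: -285.8 kJ/mol
(d) reversed (reverse to put H2SO4(l) on the reactant side): +814.0 kJ/mol
Combining the equations, ΔH°rxn = (1)·(-562.0) + (1)·(-395.7) + (1)·(-285.8) + (-1)·(-814.0) = -429.5 kJ/mol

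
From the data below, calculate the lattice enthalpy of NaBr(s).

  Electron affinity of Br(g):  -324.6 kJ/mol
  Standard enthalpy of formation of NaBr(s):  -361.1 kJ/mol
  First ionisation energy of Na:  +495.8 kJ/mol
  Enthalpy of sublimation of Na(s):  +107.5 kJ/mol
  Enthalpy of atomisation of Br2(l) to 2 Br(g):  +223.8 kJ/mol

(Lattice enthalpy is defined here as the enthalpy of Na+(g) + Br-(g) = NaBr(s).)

ΔHf° = 1·ΔHsub + 1·(ΣIE) + 1/2·D(Br2) + 1·EA + U
-361.1 = 1·(+107.5) + 1·(+495.8) + 1/2·(+223.8) + 1·(-324.6) + U
U = -361.1 − (+390.6) = -751.7 kJ/mol

U = -751.7 kJ/mol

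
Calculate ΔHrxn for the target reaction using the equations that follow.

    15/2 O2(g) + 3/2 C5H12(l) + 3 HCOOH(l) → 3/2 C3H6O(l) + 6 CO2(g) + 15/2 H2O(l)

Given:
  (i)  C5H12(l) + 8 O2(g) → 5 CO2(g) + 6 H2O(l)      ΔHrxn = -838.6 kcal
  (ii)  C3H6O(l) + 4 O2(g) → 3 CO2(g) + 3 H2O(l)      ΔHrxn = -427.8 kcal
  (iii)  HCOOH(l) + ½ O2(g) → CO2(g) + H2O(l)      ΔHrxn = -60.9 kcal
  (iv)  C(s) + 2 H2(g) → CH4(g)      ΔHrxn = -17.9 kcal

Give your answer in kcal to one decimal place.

(i) × 3/2 (×3/2 to match 3/2 C5H12(l) in the target): (3/2)·(-838.6) = -1257.9 kcal
(ii) reversed and × 3/2 (C3H6O(l) must end up as a product; ×3/2 to match 3/2 C3H6O(l) in the target): (-3/2)·(-427.8) = +641.7 kcal
(iii) × 3 (×3 to match 3 HCOOH(l) in the target): (3)·(-60.9) = -182.7 kcal
(iv): not needed (CH4(g) appears nowhere else).
ΔHrxn = (3/2)·(-838.6) + (-3/2)·(-427.8) + (3)·(-60.9) = -798.9 kcal

ΔHrxn = -798.9 kcal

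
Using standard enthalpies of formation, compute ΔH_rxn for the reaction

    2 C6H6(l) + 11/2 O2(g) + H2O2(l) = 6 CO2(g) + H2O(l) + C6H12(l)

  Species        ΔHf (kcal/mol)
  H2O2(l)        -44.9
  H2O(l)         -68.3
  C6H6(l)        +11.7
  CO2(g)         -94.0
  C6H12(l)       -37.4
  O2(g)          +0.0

ΔH°rxn = Σ nΔHf°(products) − Σ nΔHf°(reactants).
Products: 6·(-94.0) + 1·(-68.3) + 1·(-37.4) = -669.7
Reactants: 2·(+11.7) + 11/2·(+0.0) + 1·(-44.9) = -21.5
ΔH_rxn = (-669.7) − (-21.5) = -648.2 kcal/mol

ΔH_rxn = -648.2 kcal/mol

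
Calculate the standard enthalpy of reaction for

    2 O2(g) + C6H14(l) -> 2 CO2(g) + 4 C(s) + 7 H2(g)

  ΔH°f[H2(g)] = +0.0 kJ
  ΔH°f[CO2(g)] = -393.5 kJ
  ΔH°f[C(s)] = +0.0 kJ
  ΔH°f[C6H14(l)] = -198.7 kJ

Products: 2·(-393.5) + 4·(+0.0) + 7·(+0.0) = -787.0
Reactants: 2·(+0.0) + 1·(-198.7) = -198.7
ΔH° = (-787.0) − (-198.7) = -588.3 kJ

ΔH° = -588.3 kJ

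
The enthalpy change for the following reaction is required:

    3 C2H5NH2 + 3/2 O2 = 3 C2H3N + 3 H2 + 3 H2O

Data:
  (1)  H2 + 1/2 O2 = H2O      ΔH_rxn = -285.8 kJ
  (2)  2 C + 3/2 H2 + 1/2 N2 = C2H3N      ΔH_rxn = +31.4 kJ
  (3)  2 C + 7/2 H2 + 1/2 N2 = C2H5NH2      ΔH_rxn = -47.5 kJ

(1) × 3 (×3 to match 3 H2O in the target): (3)·(-285.8) = -857.4 kJ
(2) × 3 (×3 to match 3 C2H3N in the target): (3)·(+31.4) = +94.2 kJ
(3) reversed and × 3 (reverse to put C2H5NH2 on the reactant side; ×3 to match 3 C2H5NH2 in the target): (-3)·(-47.5) = +142.5 kJ
Summing the manipulated equations, ΔH_rxn = (-857.4) + (+94.2) + (+142.5) = -620.7 kJ

ΔH_rxn = -620.7 kJ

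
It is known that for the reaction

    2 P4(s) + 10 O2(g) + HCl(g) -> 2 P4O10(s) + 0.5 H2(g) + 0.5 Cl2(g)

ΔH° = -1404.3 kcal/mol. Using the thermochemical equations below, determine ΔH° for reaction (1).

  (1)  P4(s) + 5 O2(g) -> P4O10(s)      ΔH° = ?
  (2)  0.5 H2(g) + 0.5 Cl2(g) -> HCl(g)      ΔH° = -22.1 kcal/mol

ΔH° = -713.2 kcal/mol

(1) × 2 (scale by 2 for the 2 P4O10(s)): contributes 2·x
(2) reversed (reverse to put HCl(g) on the reactant side): +22.1 kcal/mol
-1404.3 = (+22.1) + 2·x
x = (-1404.3 − (+22.1)) / (2) = -713.2 kcal/mol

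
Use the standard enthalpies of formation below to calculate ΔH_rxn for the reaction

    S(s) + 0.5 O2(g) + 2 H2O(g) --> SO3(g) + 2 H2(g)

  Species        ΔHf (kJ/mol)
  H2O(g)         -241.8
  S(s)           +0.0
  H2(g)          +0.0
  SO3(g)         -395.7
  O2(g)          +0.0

Products: 1·(-395.7) + 2·(+0.0) = -395.7
Reactants: 1·(+0.0) + 1/2·(+0.0) + 2·(-241.8) = -483.6
ΔH_rxn = (-395.7) − (-483.6) = 87.9 kJ/mol

ΔH_rxn = 87.9 kJ/mol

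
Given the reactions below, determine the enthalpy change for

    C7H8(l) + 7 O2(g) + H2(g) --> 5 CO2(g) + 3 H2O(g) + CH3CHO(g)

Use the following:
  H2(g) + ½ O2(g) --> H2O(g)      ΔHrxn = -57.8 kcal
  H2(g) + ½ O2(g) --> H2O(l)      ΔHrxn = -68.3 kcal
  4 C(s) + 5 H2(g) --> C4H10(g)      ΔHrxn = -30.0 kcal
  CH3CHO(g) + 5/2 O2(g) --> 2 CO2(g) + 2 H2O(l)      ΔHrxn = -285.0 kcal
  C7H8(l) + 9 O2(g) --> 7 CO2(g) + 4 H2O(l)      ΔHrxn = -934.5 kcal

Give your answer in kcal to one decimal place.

equation 1 × 3: (3)·(-57.8) = -173.4 kcal
equation 2 reversed and × 2: (-2)·(-68.3) = +136.6 kcal
equation 3: not needed.
equation 4 reversed: +285.0 kcal
equation 5 as written: -934.5 kcal
ΔHrxn = (-173.4) + (+136.6) + (+285.0) + (-934.5) = -686.3 kcal

ΔHrxn = -686.3 kcal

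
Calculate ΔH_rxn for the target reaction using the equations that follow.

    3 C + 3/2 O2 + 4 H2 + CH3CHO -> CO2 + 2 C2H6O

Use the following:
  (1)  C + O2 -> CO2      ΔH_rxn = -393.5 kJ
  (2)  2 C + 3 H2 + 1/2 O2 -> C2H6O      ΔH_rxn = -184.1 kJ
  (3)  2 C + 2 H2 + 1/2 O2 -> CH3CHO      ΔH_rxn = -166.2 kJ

(1) as written: -393.5 kJ
(2) × 2: (2)·(-184.1) = -368.2 kJ
(3) reversed: +166.2 kJ
ΔH_rxn = (1)·(-393.5) + (2)·(-184.1) + (-1)·(-166.2) = -595.5 kJ

ΔH_rxn = -595.5 kJ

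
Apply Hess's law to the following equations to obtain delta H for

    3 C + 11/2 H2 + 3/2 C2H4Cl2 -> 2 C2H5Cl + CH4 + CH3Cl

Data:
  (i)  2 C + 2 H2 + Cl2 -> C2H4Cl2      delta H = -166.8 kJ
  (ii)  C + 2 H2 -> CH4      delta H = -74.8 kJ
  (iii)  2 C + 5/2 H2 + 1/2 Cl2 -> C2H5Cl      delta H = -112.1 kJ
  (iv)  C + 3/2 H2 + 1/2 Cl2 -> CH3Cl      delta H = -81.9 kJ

(i) reversed and × 3/2 (reverse to put C2H4Cl2 on the reactant side; scale by 3/2 for the 3/2 C2H4Cl2): (-3/2)·(-166.8) = +250.2 kJ
(ii) as written (CH4 already on the product side): -74.8 kJ
(iii) × 2 (scale by 2 for the 2 C2H5Cl): (2)·(-112.1) = -224.2 kJ
(iv) as written (CH3Cl already on the product side): -81.9 kJ
By Hess's law, delta H = (+250.2) + (-74.8) + (-224.2) + (-81.9) = -130.7 kJ

delta H = -130.7 kJ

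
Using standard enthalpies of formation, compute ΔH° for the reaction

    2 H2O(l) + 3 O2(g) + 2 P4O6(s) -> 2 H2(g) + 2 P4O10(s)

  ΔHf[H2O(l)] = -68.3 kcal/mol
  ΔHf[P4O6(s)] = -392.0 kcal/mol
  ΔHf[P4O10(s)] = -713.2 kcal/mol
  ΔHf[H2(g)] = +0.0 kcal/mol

ΔH° = -505.8 kcal/mol

Products: 2·(+0.0) + 2·(-713.2) = -1426.4
Reactants: 2·(-68.3) + 3·(+0.0) + 2·(-392.0) = -920.6
ΔH° = (-1426.4) − (-920.6) = -505.8 kcal/mol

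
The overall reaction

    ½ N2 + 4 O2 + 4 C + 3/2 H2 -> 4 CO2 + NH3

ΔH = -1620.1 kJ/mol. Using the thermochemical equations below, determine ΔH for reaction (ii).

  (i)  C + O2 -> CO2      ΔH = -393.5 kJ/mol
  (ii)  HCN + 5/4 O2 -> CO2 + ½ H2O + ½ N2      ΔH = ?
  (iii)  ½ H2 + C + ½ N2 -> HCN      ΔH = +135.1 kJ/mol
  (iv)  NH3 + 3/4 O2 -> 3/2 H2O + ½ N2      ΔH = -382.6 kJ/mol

(i) as written: -393.5 kJ/mol
(ii) × 3: contributes 3·x
(iii) × 3 (scale by 3 for the 3/2 H2): (3)·(+135.1) = +405.3 kJ/mol
(iv) reversed (reverse to put NH3 on the product side): +382.6 kJ/mol
-1620.1 = (-393.5) + (+405.3) + (+382.6) + 3·x
x = (-1620.1 − (+394.4)) / (3) = -671.5 kJ/mol

ΔH = -671.5 kJ/mol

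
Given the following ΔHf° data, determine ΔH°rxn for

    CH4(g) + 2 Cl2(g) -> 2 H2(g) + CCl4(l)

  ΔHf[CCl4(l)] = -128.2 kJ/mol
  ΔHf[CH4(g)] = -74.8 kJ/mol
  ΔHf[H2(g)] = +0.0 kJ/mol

ΔH°rxn = Σ nΔHf°(products) − Σ nΔHf°(reactants).
Products: 2·(+0.0) + 1·(-128.2) = -128.2
Reactants: 1·(-74.8) + 2·(+0.0) = -74.8
ΔH°rxn = (-128.2) − (-74.8) = -53.4 kJ/mol

ΔH°rxn = -53.4 kJ/mol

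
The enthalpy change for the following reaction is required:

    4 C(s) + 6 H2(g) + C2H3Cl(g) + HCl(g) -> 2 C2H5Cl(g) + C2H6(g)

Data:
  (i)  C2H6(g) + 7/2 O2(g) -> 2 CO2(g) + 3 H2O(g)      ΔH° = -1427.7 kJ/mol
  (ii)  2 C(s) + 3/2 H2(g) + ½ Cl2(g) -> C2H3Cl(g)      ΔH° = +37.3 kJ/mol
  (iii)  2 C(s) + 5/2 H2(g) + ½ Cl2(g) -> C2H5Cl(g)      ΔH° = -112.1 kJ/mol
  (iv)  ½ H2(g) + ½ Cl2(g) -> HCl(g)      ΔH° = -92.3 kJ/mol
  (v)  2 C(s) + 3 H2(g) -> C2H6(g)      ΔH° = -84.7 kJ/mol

ΔH° = -253.9 kJ/mol

(i): not needed (O2(g) appears nowhere else).
(ii) reversed (reverse to put C2H3Cl(g) on the reactant side): -37.3 kJ/mol
(iii) × 2 (scale by 2 for the 2 C2H5Cl(g)): (2)·(-112.1) = -224.2 kJ/mol
(iv) reversed (reverse to put HCl(g) on the reactant side): +92.3 kJ/mol
(v) as written: -84.7 kJ/mol
ΔH° = (-1)·(+37.3) + (2)·(-112.1) + (-1)·(-92.3) + (1)·(-84.7) = -253.9 kJ/mol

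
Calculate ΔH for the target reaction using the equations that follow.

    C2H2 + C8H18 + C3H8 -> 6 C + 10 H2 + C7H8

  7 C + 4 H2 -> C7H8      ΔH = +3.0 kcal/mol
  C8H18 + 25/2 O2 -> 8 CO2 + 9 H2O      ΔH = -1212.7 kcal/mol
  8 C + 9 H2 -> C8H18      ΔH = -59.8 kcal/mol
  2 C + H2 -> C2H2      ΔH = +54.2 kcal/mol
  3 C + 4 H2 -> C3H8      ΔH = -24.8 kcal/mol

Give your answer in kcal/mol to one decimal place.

ΔH = 33.4 kcal/mol

equation 1 as written (C7H8 already on the product side): +3.0 kcal/mol
equation 2: not needed (O2 appears nowhere else).
equation 3 reversed: +59.8 kcal/mol
equation 4 reversed (reverse to put C2H2 on the reactant side): -54.2 kcal/mol
equation 5 reversed (C3H8 must end up as a reactant): +24.8 kcal/mol
ΔH = (+3.0) + (+59.8) + (-54.2) + (+24.8) = 33.4 kcal/mol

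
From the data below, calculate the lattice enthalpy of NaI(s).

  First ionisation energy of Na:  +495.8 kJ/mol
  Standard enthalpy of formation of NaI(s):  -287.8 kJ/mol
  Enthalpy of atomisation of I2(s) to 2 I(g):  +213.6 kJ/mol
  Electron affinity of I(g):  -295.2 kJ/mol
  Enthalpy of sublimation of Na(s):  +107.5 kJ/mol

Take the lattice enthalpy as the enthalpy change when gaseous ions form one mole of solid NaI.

U = -702.7 kJ/mol

ΔHf° = 1·ΔHsub + 1·(ΣIE) + 1/2·D(I2) + 1·EA + U
-287.8 = 1·(+107.5) + 1·(+495.8) + 1/2·(+213.6) + 1·(-295.2) + U
U = -287.8 − (+414.9) = -702.7 kJ/mol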